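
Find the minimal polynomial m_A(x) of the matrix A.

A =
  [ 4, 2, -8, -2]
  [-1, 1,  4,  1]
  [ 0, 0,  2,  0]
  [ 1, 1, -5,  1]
x^3 - 6*x^2 + 12*x - 8

The characteristic polynomial is χ_A(x) = (x - 2)^4, so the eigenvalues are known. The minimal polynomial is
  m_A(x) = Π_λ (x − λ)^{k_λ}
where k_λ is the size of the *largest* Jordan block for λ (equivalently, the smallest k with (A − λI)^k v = 0 for every generalised eigenvector v of λ).

  λ = 2: largest Jordan block has size 3, contributing (x − 2)^3

So m_A(x) = (x - 2)^3 = x^3 - 6*x^2 + 12*x - 8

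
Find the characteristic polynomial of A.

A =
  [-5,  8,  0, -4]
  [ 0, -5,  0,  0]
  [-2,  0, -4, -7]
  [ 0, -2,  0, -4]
x^4 + 18*x^3 + 121*x^2 + 360*x + 400

Expanding det(x·I − A) (e.g. by cofactor expansion or by noting that A is similar to its Jordan form J, which has the same characteristic polynomial as A) gives
  χ_A(x) = x^4 + 18*x^3 + 121*x^2 + 360*x + 400
which factors as (x + 4)^2*(x + 5)^2. The eigenvalues (with algebraic multiplicities) are λ = -5 with multiplicity 2, λ = -4 with multiplicity 2.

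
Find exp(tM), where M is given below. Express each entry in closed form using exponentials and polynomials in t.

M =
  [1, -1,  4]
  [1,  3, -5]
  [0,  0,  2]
e^{tM} =
  [-t*exp(2*t) + exp(2*t), -t*exp(2*t), t^2*exp(2*t)/2 + 4*t*exp(2*t)]
  [t*exp(2*t), t*exp(2*t) + exp(2*t), -t^2*exp(2*t)/2 - 5*t*exp(2*t)]
  [0, 0, exp(2*t)]

Strategy: write M = P · J · P⁻¹ where J is a Jordan canonical form, so e^{tM} = P · e^{tJ} · P⁻¹, and e^{tJ} can be computed block-by-block.

M has Jordan form
J =
  [2, 1, 0]
  [0, 2, 1]
  [0, 0, 2]
(up to reordering of blocks).

Per-block formulas:
  For a 3×3 Jordan block J_3(2): exp(t · J_3(2)) = e^(2t)·(I + t·N + (t^2/2)·N^2), where N is the 3×3 nilpotent shift.

After assembling e^{tJ} and conjugating by P, we get:

e^{tM} =
  [-t*exp(2*t) + exp(2*t), -t*exp(2*t), t^2*exp(2*t)/2 + 4*t*exp(2*t)]
  [t*exp(2*t), t*exp(2*t) + exp(2*t), -t^2*exp(2*t)/2 - 5*t*exp(2*t)]
  [0, 0, exp(2*t)]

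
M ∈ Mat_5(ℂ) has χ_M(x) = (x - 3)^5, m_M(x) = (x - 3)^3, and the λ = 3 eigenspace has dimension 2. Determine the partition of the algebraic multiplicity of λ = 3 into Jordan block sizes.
Block sizes for λ = 3: [3, 2]

Step 1 — from the characteristic polynomial, algebraic multiplicity of λ = 3 is 5. From dim ker(M − (3)·I) = 2, there are exactly 2 Jordan blocks for λ = 3.
Step 2 — from the minimal polynomial, the factor (x − 3)^3 tells us the largest block for λ = 3 has size 3.
Step 3 — with total size 5, 2 blocks, and largest block 3, the block sizes (in nonincreasing order) are [3, 2].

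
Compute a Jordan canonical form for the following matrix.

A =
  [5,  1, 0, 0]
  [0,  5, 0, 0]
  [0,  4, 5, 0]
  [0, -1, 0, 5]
J_2(5) ⊕ J_1(5) ⊕ J_1(5)

The characteristic polynomial is
  det(x·I − A) = x^4 - 20*x^3 + 150*x^2 - 500*x + 625 = (x - 5)^4

Eigenvalues and multiplicities (the geometric multiplicity of λ is n − rank(A − λI), which equals the number of Jordan blocks for λ):
  λ = 5: algebraic multiplicity = 4, geometric multiplicity = 3

Determining the block sizes for each eigenvalue:
  λ = 5: 3 blocks summing to 4 forces exactly one block of size 2 and the rest size 1 → block sizes [2, 1, 1]

Assembling the blocks gives a Jordan form
J =
  [5, 1, 0, 0]
  [0, 5, 0, 0]
  [0, 0, 5, 0]
  [0, 0, 0, 5]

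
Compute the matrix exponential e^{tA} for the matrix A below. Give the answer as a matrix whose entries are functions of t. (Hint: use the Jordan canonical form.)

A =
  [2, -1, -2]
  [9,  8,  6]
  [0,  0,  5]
e^{tA} =
  [-3*t*exp(5*t) + exp(5*t), -t*exp(5*t), -2*t*exp(5*t)]
  [9*t*exp(5*t), 3*t*exp(5*t) + exp(5*t), 6*t*exp(5*t)]
  [0, 0, exp(5*t)]

Strategy: write A = P · J · P⁻¹ where J is a Jordan canonical form, so e^{tA} = P · e^{tJ} · P⁻¹, and e^{tJ} can be computed block-by-block.

A has Jordan form
J =
  [5, 1, 0]
  [0, 5, 0]
  [0, 0, 5]
(up to reordering of blocks).

Per-block formulas:
  For a 2×2 Jordan block J_2(5): exp(t · J_2(5)) = e^(5t)·(I + t·N), where N is the 2×2 nilpotent shift.
  For a 1×1 block at λ = 5: exp(t · [5]) = [e^(5t)].

After assembling e^{tJ} and conjugating by P, we get:

e^{tA} =
  [-3*t*exp(5*t) + exp(5*t), -t*exp(5*t), -2*t*exp(5*t)]
  [9*t*exp(5*t), 3*t*exp(5*t) + exp(5*t), 6*t*exp(5*t)]
  [0, 0, exp(5*t)]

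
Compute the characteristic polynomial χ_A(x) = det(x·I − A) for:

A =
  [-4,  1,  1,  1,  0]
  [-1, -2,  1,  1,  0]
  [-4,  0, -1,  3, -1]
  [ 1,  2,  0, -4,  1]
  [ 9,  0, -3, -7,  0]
x^5 + 11*x^4 + 48*x^3 + 104*x^2 + 112*x + 48

Expanding det(x·I − A) (e.g. by cofactor expansion or by noting that A is similar to its Jordan form J, which has the same characteristic polynomial as A) gives
  χ_A(x) = x^5 + 11*x^4 + 48*x^3 + 104*x^2 + 112*x + 48
which factors as (x + 2)^4*(x + 3). The eigenvalues (with algebraic multiplicities) are λ = -3 with multiplicity 1, λ = -2 with multiplicity 4.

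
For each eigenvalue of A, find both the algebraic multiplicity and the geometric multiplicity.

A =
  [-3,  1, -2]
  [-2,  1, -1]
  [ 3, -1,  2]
λ = 0: alg = 3, geom = 1

Step 1 — factor the characteristic polynomial to read off the algebraic multiplicities:
  χ_A(x) = x^3

Step 2 — compute geometric multiplicities via the rank-nullity identity g(λ) = n − rank(A − λI):
  rank(A − (0)·I) = 2, so dim ker(A − (0)·I) = n − 2 = 1

Summary:
  λ = 0: algebraic multiplicity = 3, geometric multiplicity = 1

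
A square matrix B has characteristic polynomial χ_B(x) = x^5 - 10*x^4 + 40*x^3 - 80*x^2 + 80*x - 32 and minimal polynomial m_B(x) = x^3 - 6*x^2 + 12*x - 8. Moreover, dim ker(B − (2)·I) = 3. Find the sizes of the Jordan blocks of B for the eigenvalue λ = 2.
Block sizes for λ = 2: [3, 1, 1]

Step 1 — from the characteristic polynomial, algebraic multiplicity of λ = 2 is 5. From dim ker(B − (2)·I) = 3, there are exactly 3 Jordan blocks for λ = 2.
Step 2 — from the minimal polynomial, the factor (x − 2)^3 tells us the largest block for λ = 2 has size 3.
Step 3 — with total size 5, 3 blocks, and largest block 3, the block sizes (in nonincreasing order) are [3, 1, 1].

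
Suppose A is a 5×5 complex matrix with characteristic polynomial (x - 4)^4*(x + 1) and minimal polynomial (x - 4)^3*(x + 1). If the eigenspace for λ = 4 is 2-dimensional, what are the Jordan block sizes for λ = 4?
Block sizes for λ = 4: [3, 1]

Step 1 — from the characteristic polynomial, algebraic multiplicity of λ = 4 is 4. From dim ker(A − (4)·I) = 2, there are exactly 2 Jordan blocks for λ = 4.
Step 2 — from the minimal polynomial, the factor (x − 4)^3 tells us the largest block for λ = 4 has size 3.
Step 3 — with total size 4, 2 blocks, and largest block 3, the block sizes (in nonincreasing order) are [3, 1].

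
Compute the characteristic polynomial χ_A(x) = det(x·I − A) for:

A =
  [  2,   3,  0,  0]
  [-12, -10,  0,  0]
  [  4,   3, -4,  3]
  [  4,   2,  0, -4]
x^4 + 16*x^3 + 96*x^2 + 256*x + 256

Expanding det(x·I − A) (e.g. by cofactor expansion or by noting that A is similar to its Jordan form J, which has the same characteristic polynomial as A) gives
  χ_A(x) = x^4 + 16*x^3 + 96*x^2 + 256*x + 256
which factors as (x + 4)^4. The eigenvalues (with algebraic multiplicities) are λ = -4 with multiplicity 4.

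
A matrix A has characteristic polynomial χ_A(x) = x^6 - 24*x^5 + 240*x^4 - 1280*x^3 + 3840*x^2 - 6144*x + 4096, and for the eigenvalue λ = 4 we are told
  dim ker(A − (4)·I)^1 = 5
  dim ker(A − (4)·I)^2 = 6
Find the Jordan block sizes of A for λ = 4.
Block sizes for λ = 4: [2, 1, 1, 1, 1]

From the dimensions of kernels of powers, the number of Jordan blocks of size at least j is d_j − d_{j−1} where d_j = dim ker(N^j) (with d_0 = 0). Computing the differences gives [5, 1].
The number of blocks of size exactly k is (#blocks of size ≥ k) − (#blocks of size ≥ k + 1), so the partition is: 4 block(s) of size 1, 1 block(s) of size 2.
In nonincreasing order the block sizes are [2, 1, 1, 1, 1].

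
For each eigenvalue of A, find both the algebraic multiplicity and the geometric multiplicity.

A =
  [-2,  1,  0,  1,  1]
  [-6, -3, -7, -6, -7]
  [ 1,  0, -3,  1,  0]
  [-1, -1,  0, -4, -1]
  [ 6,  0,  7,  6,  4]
λ = -3: alg = 4, geom = 2; λ = 4: alg = 1, geom = 1

Step 1 — factor the characteristic polynomial to read off the algebraic multiplicities:
  χ_A(x) = (x - 4)*(x + 3)^4

Step 2 — compute geometric multiplicities via the rank-nullity identity g(λ) = n − rank(A − λI):
  rank(A − (-3)·I) = 3, so dim ker(A − (-3)·I) = n − 3 = 2
  rank(A − (4)·I) = 4, so dim ker(A − (4)·I) = n − 4 = 1

Summary:
  λ = -3: algebraic multiplicity = 4, geometric multiplicity = 2
  λ = 4: algebraic multiplicity = 1, geometric multiplicity = 1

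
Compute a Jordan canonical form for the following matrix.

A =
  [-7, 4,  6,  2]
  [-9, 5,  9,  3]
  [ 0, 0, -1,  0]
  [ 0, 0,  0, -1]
J_2(-1) ⊕ J_1(-1) ⊕ J_1(-1)

The characteristic polynomial is
  det(x·I − A) = x^4 + 4*x^3 + 6*x^2 + 4*x + 1 = (x + 1)^4

Eigenvalues and multiplicities (the geometric multiplicity of λ is n − rank(A − λI), which equals the number of Jordan blocks for λ):
  λ = -1: algebraic multiplicity = 4, geometric multiplicity = 3

Determining the block sizes for each eigenvalue:
  λ = -1: 3 blocks summing to 4 forces exactly one block of size 2 and the rest size 1 → block sizes [2, 1, 1]

Assembling the blocks gives a Jordan form
J =
  [-1,  1,  0,  0]
  [ 0, -1,  0,  0]
  [ 0,  0, -1,  0]
  [ 0,  0,  0, -1]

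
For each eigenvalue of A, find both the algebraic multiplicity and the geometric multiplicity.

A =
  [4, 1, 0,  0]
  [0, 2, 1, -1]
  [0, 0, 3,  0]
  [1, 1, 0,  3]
λ = 3: alg = 4, geom = 2

Step 1 — factor the characteristic polynomial to read off the algebraic multiplicities:
  χ_A(x) = (x - 3)^4

Step 2 — compute geometric multiplicities via the rank-nullity identity g(λ) = n − rank(A − λI):
  rank(A − (3)·I) = 2, so dim ker(A − (3)·I) = n − 2 = 2

Summary:
  λ = 3: algebraic multiplicity = 4, geometric multiplicity = 2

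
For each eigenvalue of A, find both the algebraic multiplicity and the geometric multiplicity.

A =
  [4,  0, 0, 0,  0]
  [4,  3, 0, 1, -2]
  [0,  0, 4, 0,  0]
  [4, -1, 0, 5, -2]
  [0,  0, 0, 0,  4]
λ = 4: alg = 5, geom = 4

Step 1 — factor the characteristic polynomial to read off the algebraic multiplicities:
  χ_A(x) = (x - 4)^5

Step 2 — compute geometric multiplicities via the rank-nullity identity g(λ) = n − rank(A − λI):
  rank(A − (4)·I) = 1, so dim ker(A − (4)·I) = n − 1 = 4

Summary:
  λ = 4: algebraic multiplicity = 5, geometric multiplicity = 4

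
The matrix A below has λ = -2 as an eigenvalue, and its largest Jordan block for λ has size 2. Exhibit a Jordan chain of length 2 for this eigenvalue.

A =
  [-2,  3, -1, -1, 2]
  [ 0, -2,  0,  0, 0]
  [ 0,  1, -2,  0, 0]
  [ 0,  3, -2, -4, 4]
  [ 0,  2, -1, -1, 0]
A Jordan chain for λ = -2 of length 2:
v_1 = (3, 0, 1, 3, 2)ᵀ
v_2 = (0, 1, 0, 0, 0)ᵀ

Let N = A − (-2)·I. We want v_2 with N^2 v_2 = 0 but N^1 v_2 ≠ 0; then v_{j-1} := N · v_j for j = 2, …, 2.

Pick v_2 = (0, 1, 0, 0, 0)ᵀ.
Then v_1 = N · v_2 = (3, 0, 1, 3, 2)ᵀ.

Sanity check: (A − (-2)·I) v_1 = (0, 0, 0, 0, 0)ᵀ = 0. ✓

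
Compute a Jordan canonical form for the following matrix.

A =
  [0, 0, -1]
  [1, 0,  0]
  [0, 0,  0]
J_3(0)

The characteristic polynomial is
  det(x·I − A) = x^3

Eigenvalues and multiplicities (the geometric multiplicity of λ is n − rank(A − λI), which equals the number of Jordan blocks for λ):
  λ = 0: algebraic multiplicity = 3, geometric multiplicity = 1

Determining the block sizes for each eigenvalue:
  λ = 0: one block (gm = 1), so the single block has size am = 3 → block sizes [3]

Assembling the blocks gives a Jordan form
J =
  [0, 1, 0]
  [0, 0, 1]
  [0, 0, 0]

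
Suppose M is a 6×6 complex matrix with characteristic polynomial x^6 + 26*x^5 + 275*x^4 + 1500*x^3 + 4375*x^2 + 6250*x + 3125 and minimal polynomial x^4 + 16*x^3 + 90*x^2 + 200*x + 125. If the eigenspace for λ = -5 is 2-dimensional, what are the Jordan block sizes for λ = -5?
Block sizes for λ = -5: [3, 2]

Step 1 — from the characteristic polynomial, algebraic multiplicity of λ = -5 is 5. From dim ker(M − (-5)·I) = 2, there are exactly 2 Jordan blocks for λ = -5.
Step 2 — from the minimal polynomial, the factor (x + 5)^3 tells us the largest block for λ = -5 has size 3.
Step 3 — with total size 5, 2 blocks, and largest block 3, the block sizes (in nonincreasing order) are [3, 2].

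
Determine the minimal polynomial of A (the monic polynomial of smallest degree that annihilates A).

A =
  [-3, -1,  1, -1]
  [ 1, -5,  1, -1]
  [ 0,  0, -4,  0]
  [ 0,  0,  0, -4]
x^2 + 8*x + 16

The characteristic polynomial is χ_A(x) = (x + 4)^4, so the eigenvalues are known. The minimal polynomial is
  m_A(x) = Π_λ (x − λ)^{k_λ}
where k_λ is the size of the *largest* Jordan block for λ (equivalently, the smallest k with (A − λI)^k v = 0 for every generalised eigenvector v of λ).

  λ = -4: largest Jordan block has size 2, contributing (x + 4)^2

So m_A(x) = (x + 4)^2 = x^2 + 8*x + 16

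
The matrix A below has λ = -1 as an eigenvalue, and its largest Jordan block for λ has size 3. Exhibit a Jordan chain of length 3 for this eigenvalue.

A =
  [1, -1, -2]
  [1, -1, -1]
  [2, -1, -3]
A Jordan chain for λ = -1 of length 3:
v_1 = (-1, 0, -1)ᵀ
v_2 = (2, 1, 2)ᵀ
v_3 = (1, 0, 0)ᵀ

Let N = A − (-1)·I. We want v_3 with N^3 v_3 = 0 but N^2 v_3 ≠ 0; then v_{j-1} := N · v_j for j = 3, …, 2.

Pick v_3 = (1, 0, 0)ᵀ.
Then v_2 = N · v_3 = (2, 1, 2)ᵀ.
Then v_1 = N · v_2 = (-1, 0, -1)ᵀ.

Sanity check: (A − (-1)·I) v_1 = (0, 0, 0)ᵀ = 0. ✓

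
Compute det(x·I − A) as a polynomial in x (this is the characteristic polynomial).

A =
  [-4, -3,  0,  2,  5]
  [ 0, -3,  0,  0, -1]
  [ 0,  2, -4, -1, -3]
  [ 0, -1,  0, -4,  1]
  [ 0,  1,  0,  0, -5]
x^5 + 20*x^4 + 160*x^3 + 640*x^2 + 1280*x + 1024

Expanding det(x·I − A) (e.g. by cofactor expansion or by noting that A is similar to its Jordan form J, which has the same characteristic polynomial as A) gives
  χ_A(x) = x^5 + 20*x^4 + 160*x^3 + 640*x^2 + 1280*x + 1024
which factors as (x + 4)^5. The eigenvalues (with algebraic multiplicities) are λ = -4 with multiplicity 5.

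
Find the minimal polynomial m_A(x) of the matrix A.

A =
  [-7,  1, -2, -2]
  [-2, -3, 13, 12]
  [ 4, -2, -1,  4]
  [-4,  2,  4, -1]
x^4 + 12*x^3 + 30*x^2 - 100*x - 375

The characteristic polynomial is χ_A(x) = (x - 3)*(x + 5)^3, so the eigenvalues are known. The minimal polynomial is
  m_A(x) = Π_λ (x − λ)^{k_λ}
where k_λ is the size of the *largest* Jordan block for λ (equivalently, the smallest k with (A − λI)^k v = 0 for every generalised eigenvector v of λ).

  λ = -5: largest Jordan block has size 3, contributing (x + 5)^3
  λ = 3: largest Jordan block has size 1, contributing (x − 3)

So m_A(x) = (x - 3)*(x + 5)^3 = x^4 + 12*x^3 + 30*x^2 - 100*x - 375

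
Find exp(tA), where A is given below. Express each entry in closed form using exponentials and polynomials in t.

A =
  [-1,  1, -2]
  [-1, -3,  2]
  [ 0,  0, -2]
e^{tA} =
  [t*exp(-2*t) + exp(-2*t), t*exp(-2*t), -2*t*exp(-2*t)]
  [-t*exp(-2*t), -t*exp(-2*t) + exp(-2*t), 2*t*exp(-2*t)]
  [0, 0, exp(-2*t)]

Strategy: write A = P · J · P⁻¹ where J is a Jordan canonical form, so e^{tA} = P · e^{tJ} · P⁻¹, and e^{tJ} can be computed block-by-block.

A has Jordan form
J =
  [-2,  1,  0]
  [ 0, -2,  0]
  [ 0,  0, -2]
(up to reordering of blocks).

Per-block formulas:
  For a 1×1 block at λ = -2: exp(t · [-2]) = [e^(-2t)].
  For a 2×2 Jordan block J_2(-2): exp(t · J_2(-2)) = e^(-2t)·(I + t·N), where N is the 2×2 nilpotent shift.

After assembling e^{tJ} and conjugating by P, we get:

e^{tA} =
  [t*exp(-2*t) + exp(-2*t), t*exp(-2*t), -2*t*exp(-2*t)]
  [-t*exp(-2*t), -t*exp(-2*t) + exp(-2*t), 2*t*exp(-2*t)]
  [0, 0, exp(-2*t)]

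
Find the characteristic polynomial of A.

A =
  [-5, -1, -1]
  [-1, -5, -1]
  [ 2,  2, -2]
x^3 + 12*x^2 + 48*x + 64

Expanding det(x·I − A) (e.g. by cofactor expansion or by noting that A is similar to its Jordan form J, which has the same characteristic polynomial as A) gives
  χ_A(x) = x^3 + 12*x^2 + 48*x + 64
which factors as (x + 4)^3. The eigenvalues (with algebraic multiplicities) are λ = -4 with multiplicity 3.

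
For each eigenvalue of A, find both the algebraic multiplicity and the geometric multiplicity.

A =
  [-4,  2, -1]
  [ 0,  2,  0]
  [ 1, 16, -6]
λ = -5: alg = 2, geom = 1; λ = 2: alg = 1, geom = 1

Step 1 — factor the characteristic polynomial to read off the algebraic multiplicities:
  χ_A(x) = (x - 2)*(x + 5)^2

Step 2 — compute geometric multiplicities via the rank-nullity identity g(λ) = n − rank(A − λI):
  rank(A − (-5)·I) = 2, so dim ker(A − (-5)·I) = n − 2 = 1
  rank(A − (2)·I) = 2, so dim ker(A − (2)·I) = n − 2 = 1

Summary:
  λ = -5: algebraic multiplicity = 2, geometric multiplicity = 1
  λ = 2: algebraic multiplicity = 1, geometric multiplicity = 1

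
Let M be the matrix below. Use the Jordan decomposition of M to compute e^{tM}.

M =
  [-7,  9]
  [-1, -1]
e^{tM} =
  [-3*t*exp(-4*t) + exp(-4*t), 9*t*exp(-4*t)]
  [-t*exp(-4*t), 3*t*exp(-4*t) + exp(-4*t)]

Strategy: write M = P · J · P⁻¹ where J is a Jordan canonical form, so e^{tM} = P · e^{tJ} · P⁻¹, and e^{tJ} can be computed block-by-block.

M has Jordan form
J =
  [-4,  1]
  [ 0, -4]
(up to reordering of blocks).

Per-block formulas:
  For a 2×2 Jordan block J_2(-4): exp(t · J_2(-4)) = e^(-4t)·(I + t·N), where N is the 2×2 nilpotent shift.

After assembling e^{tJ} and conjugating by P, we get:

e^{tM} =
  [-3*t*exp(-4*t) + exp(-4*t), 9*t*exp(-4*t)]
  [-t*exp(-4*t), 3*t*exp(-4*t) + exp(-4*t)]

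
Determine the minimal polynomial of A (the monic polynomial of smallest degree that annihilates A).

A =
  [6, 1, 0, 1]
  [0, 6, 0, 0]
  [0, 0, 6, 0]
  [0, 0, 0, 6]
x^2 - 12*x + 36

The characteristic polynomial is χ_A(x) = (x - 6)^4, so the eigenvalues are known. The minimal polynomial is
  m_A(x) = Π_λ (x − λ)^{k_λ}
where k_λ is the size of the *largest* Jordan block for λ (equivalently, the smallest k with (A − λI)^k v = 0 for every generalised eigenvector v of λ).

  λ = 6: largest Jordan block has size 2, contributing (x − 6)^2

So m_A(x) = (x - 6)^2 = x^2 - 12*x + 36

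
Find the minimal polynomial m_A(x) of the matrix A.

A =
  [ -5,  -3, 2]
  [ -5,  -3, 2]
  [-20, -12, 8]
x^2

The characteristic polynomial is χ_A(x) = x^3, so the eigenvalues are known. The minimal polynomial is
  m_A(x) = Π_λ (x − λ)^{k_λ}
where k_λ is the size of the *largest* Jordan block for λ (equivalently, the smallest k with (A − λI)^k v = 0 for every generalised eigenvector v of λ).

  λ = 0: largest Jordan block has size 2, contributing (x − 0)^2

So m_A(x) = x^2 = x^2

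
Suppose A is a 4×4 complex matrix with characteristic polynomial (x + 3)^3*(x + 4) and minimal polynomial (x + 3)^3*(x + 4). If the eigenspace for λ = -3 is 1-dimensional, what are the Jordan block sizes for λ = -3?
Block sizes for λ = -3: [3]

Step 1 — from the characteristic polynomial, algebraic multiplicity of λ = -3 is 3. From dim ker(A − (-3)·I) = 1, there are exactly 1 Jordan blocks for λ = -3.
Step 2 — from the minimal polynomial, the factor (x + 3)^3 tells us the largest block for λ = -3 has size 3.
Step 3 — with total size 3, 1 blocks, and largest block 3, the block sizes (in nonincreasing order) are [3].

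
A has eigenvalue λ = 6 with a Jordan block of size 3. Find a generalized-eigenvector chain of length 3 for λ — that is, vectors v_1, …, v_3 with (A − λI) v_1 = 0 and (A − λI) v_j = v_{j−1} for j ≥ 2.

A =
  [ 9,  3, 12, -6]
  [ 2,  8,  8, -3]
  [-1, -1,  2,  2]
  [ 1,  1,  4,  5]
A Jordan chain for λ = 6 of length 3:
v_1 = (-3, -1, 1, 0)ᵀ
v_2 = (3, 2, -1, 1)ᵀ
v_3 = (1, 0, 0, 0)ᵀ

Let N = A − (6)·I. We want v_3 with N^3 v_3 = 0 but N^2 v_3 ≠ 0; then v_{j-1} := N · v_j for j = 3, …, 2.

Pick v_3 = (1, 0, 0, 0)ᵀ.
Then v_2 = N · v_3 = (3, 2, -1, 1)ᵀ.
Then v_1 = N · v_2 = (-3, -1, 1, 0)ᵀ.

Sanity check: (A − (6)·I) v_1 = (0, 0, 0, 0)ᵀ = 0. ✓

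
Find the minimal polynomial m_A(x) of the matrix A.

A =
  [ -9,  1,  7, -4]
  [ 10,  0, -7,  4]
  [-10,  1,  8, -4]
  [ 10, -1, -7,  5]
x^2 - 2*x + 1

The characteristic polynomial is χ_A(x) = (x - 1)^4, so the eigenvalues are known. The minimal polynomial is
  m_A(x) = Π_λ (x − λ)^{k_λ}
where k_λ is the size of the *largest* Jordan block for λ (equivalently, the smallest k with (A − λI)^k v = 0 for every generalised eigenvector v of λ).

  λ = 1: largest Jordan block has size 2, contributing (x − 1)^2

So m_A(x) = (x - 1)^2 = x^2 - 2*x + 1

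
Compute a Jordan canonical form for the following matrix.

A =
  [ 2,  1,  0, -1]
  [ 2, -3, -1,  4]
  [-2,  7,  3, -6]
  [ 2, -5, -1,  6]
J_2(2) ⊕ J_2(2)

The characteristic polynomial is
  det(x·I − A) = x^4 - 8*x^3 + 24*x^2 - 32*x + 16 = (x - 2)^4

Eigenvalues and multiplicities (the geometric multiplicity of λ is n − rank(A − λI), which equals the number of Jordan blocks for λ):
  λ = 2: algebraic multiplicity = 4, geometric multiplicity = 2

Determining the block sizes for each eigenvalue:
  λ = 2: with am = 4 and gm = 2, the partition is not yet determined (e.g. several partitions of 4 into 2 parts exist). Let N = A − (2)·I. Computing rank(N^1) = 2, rank(N^2) = 0; the number of blocks of size ≥ j is rank(N^{j−1}) − rank(N^j), giving [2, 2]. So we have 2 block(s) of size 2 → block sizes [2, 2]

Assembling the blocks gives a Jordan form
J =
  [2, 1, 0, 0]
  [0, 2, 0, 0]
  [0, 0, 2, 1]
  [0, 0, 0, 2]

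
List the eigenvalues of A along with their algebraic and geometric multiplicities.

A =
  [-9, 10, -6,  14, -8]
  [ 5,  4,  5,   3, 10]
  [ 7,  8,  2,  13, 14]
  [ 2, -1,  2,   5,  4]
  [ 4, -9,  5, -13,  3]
λ = -5: alg = 2, geom = 1; λ = 5: alg = 3, geom = 1

Step 1 — factor the characteristic polynomial to read off the algebraic multiplicities:
  χ_A(x) = (x - 5)^3*(x + 5)^2

Step 2 — compute geometric multiplicities via the rank-nullity identity g(λ) = n − rank(A − λI):
  rank(A − (-5)·I) = 4, so dim ker(A − (-5)·I) = n − 4 = 1
  rank(A − (5)·I) = 4, so dim ker(A − (5)·I) = n − 4 = 1

Summary:
  λ = -5: algebraic multiplicity = 2, geometric multiplicity = 1
  λ = 5: algebraic multiplicity = 3, geometric multiplicity = 1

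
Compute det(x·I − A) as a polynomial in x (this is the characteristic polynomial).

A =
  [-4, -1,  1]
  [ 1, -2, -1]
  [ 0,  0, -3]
x^3 + 9*x^2 + 27*x + 27

Expanding det(x·I − A) (e.g. by cofactor expansion or by noting that A is similar to its Jordan form J, which has the same characteristic polynomial as A) gives
  χ_A(x) = x^3 + 9*x^2 + 27*x + 27
which factors as (x + 3)^3. The eigenvalues (with algebraic multiplicities) are λ = -3 with multiplicity 3.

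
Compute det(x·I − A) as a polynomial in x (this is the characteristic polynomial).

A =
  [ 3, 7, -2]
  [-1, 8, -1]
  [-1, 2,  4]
x^3 - 15*x^2 + 75*x - 125

Expanding det(x·I − A) (e.g. by cofactor expansion or by noting that A is similar to its Jordan form J, which has the same characteristic polynomial as A) gives
  χ_A(x) = x^3 - 15*x^2 + 75*x - 125
which factors as (x - 5)^3. The eigenvalues (with algebraic multiplicities) are λ = 5 with multiplicity 3.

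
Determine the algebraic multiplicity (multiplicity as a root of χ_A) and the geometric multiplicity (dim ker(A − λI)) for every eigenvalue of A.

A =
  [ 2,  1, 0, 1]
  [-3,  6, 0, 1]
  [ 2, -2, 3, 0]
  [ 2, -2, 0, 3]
λ = 3: alg = 3, geom = 2; λ = 5: alg = 1, geom = 1

Step 1 — factor the characteristic polynomial to read off the algebraic multiplicities:
  χ_A(x) = (x - 5)*(x - 3)^3

Step 2 — compute geometric multiplicities via the rank-nullity identity g(λ) = n − rank(A − λI):
  rank(A − (3)·I) = 2, so dim ker(A − (3)·I) = n − 2 = 2
  rank(A − (5)·I) = 3, so dim ker(A − (5)·I) = n − 3 = 1

Summary:
  λ = 3: algebraic multiplicity = 3, geometric multiplicity = 2
  λ = 5: algebraic multiplicity = 1, geometric multiplicity = 1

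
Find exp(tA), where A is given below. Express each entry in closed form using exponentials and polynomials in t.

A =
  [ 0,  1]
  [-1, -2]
e^{tA} =
  [t*exp(-t) + exp(-t), t*exp(-t)]
  [-t*exp(-t), -t*exp(-t) + exp(-t)]

Strategy: write A = P · J · P⁻¹ where J is a Jordan canonical form, so e^{tA} = P · e^{tJ} · P⁻¹, and e^{tJ} can be computed block-by-block.

A has Jordan form
J =
  [-1,  1]
  [ 0, -1]
(up to reordering of blocks).

Per-block formulas:
  For a 2×2 Jordan block J_2(-1): exp(t · J_2(-1)) = e^(-1t)·(I + t·N), where N is the 2×2 nilpotent shift.

After assembling e^{tJ} and conjugating by P, we get:

e^{tA} =
  [t*exp(-t) + exp(-t), t*exp(-t)]
  [-t*exp(-t), -t*exp(-t) + exp(-t)]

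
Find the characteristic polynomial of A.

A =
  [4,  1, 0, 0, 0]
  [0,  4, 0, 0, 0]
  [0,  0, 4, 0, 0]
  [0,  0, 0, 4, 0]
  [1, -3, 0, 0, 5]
x^5 - 21*x^4 + 176*x^3 - 736*x^2 + 1536*x - 1280

Expanding det(x·I − A) (e.g. by cofactor expansion or by noting that A is similar to its Jordan form J, which has the same characteristic polynomial as A) gives
  χ_A(x) = x^5 - 21*x^4 + 176*x^3 - 736*x^2 + 1536*x - 1280
which factors as (x - 5)*(x - 4)^4. The eigenvalues (with algebraic multiplicities) are λ = 4 with multiplicity 4, λ = 5 with multiplicity 1.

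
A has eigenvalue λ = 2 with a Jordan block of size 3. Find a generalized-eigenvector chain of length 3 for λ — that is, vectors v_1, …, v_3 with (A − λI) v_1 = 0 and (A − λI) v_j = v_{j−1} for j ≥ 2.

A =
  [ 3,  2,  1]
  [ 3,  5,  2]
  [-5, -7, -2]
A Jordan chain for λ = 2 of length 3:
v_1 = (2, 2, -6)ᵀ
v_2 = (1, 3, -5)ᵀ
v_3 = (1, 0, 0)ᵀ

Let N = A − (2)·I. We want v_3 with N^3 v_3 = 0 but N^2 v_3 ≠ 0; then v_{j-1} := N · v_j for j = 3, …, 2.

Pick v_3 = (1, 0, 0)ᵀ.
Then v_2 = N · v_3 = (1, 3, -5)ᵀ.
Then v_1 = N · v_2 = (2, 2, -6)ᵀ.

Sanity check: (A − (2)·I) v_1 = (0, 0, 0)ᵀ = 0. ✓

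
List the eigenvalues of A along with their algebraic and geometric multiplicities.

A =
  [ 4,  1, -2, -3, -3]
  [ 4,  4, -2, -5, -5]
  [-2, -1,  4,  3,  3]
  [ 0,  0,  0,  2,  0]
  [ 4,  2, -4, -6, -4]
λ = 2: alg = 5, geom = 3

Step 1 — factor the characteristic polynomial to read off the algebraic multiplicities:
  χ_A(x) = (x - 2)^5

Step 2 — compute geometric multiplicities via the rank-nullity identity g(λ) = n − rank(A − λI):
  rank(A − (2)·I) = 2, so dim ker(A − (2)·I) = n − 2 = 3

Summary:
  λ = 2: algebraic multiplicity = 5, geometric multiplicity = 3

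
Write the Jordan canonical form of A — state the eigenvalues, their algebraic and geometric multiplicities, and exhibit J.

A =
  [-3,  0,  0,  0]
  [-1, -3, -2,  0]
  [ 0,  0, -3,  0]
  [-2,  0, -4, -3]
J_2(-3) ⊕ J_1(-3) ⊕ J_1(-3)

The characteristic polynomial is
  det(x·I − A) = x^4 + 12*x^3 + 54*x^2 + 108*x + 81 = (x + 3)^4

Eigenvalues and multiplicities (the geometric multiplicity of λ is n − rank(A − λI), which equals the number of Jordan blocks for λ):
  λ = -3: algebraic multiplicity = 4, geometric multiplicity = 3

Determining the block sizes for each eigenvalue:
  λ = -3: 3 blocks summing to 4 forces exactly one block of size 2 and the rest size 1 → block sizes [2, 1, 1]

Assembling the blocks gives a Jordan form
J =
  [-3,  1,  0,  0]
  [ 0, -3,  0,  0]
  [ 0,  0, -3,  0]
  [ 0,  0,  0, -3]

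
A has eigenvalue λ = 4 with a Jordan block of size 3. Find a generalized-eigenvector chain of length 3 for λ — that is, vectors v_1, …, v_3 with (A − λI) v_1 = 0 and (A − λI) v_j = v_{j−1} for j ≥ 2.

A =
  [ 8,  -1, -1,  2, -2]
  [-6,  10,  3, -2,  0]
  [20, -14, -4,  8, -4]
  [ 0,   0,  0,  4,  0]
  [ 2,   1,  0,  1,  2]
A Jordan chain for λ = 4 of length 3:
v_1 = (-2, 0, -4, 0, -2)ᵀ
v_2 = (4, -6, 20, 0, 2)ᵀ
v_3 = (1, 0, 0, 0, 0)ᵀ

Let N = A − (4)·I. We want v_3 with N^3 v_3 = 0 but N^2 v_3 ≠ 0; then v_{j-1} := N · v_j for j = 3, …, 2.

Pick v_3 = (1, 0, 0, 0, 0)ᵀ.
Then v_2 = N · v_3 = (4, -6, 20, 0, 2)ᵀ.
Then v_1 = N · v_2 = (-2, 0, -4, 0, -2)ᵀ.

Sanity check: (A − (4)·I) v_1 = (0, 0, 0, 0, 0)ᵀ = 0. ✓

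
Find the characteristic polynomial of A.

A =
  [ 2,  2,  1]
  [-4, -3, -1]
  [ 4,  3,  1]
x^3

Expanding det(x·I − A) (e.g. by cofactor expansion or by noting that A is similar to its Jordan form J, which has the same characteristic polynomial as A) gives
  χ_A(x) = x^3
which factors as x^3. The eigenvalues (with algebraic multiplicities) are λ = 0 with multiplicity 3.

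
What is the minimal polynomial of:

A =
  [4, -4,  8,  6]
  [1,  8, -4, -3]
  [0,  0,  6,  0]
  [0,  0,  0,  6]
x^2 - 12*x + 36

The characteristic polynomial is χ_A(x) = (x - 6)^4, so the eigenvalues are known. The minimal polynomial is
  m_A(x) = Π_λ (x − λ)^{k_λ}
where k_λ is the size of the *largest* Jordan block for λ (equivalently, the smallest k with (A − λI)^k v = 0 for every generalised eigenvector v of λ).

  λ = 6: largest Jordan block has size 2, contributing (x − 6)^2

So m_A(x) = (x - 6)^2 = x^2 - 12*x + 36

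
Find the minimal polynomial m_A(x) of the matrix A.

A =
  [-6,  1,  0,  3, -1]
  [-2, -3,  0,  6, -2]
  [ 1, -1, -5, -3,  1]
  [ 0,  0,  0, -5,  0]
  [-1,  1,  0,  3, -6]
x^2 + 10*x + 25

The characteristic polynomial is χ_A(x) = (x + 5)^5, so the eigenvalues are known. The minimal polynomial is
  m_A(x) = Π_λ (x − λ)^{k_λ}
where k_λ is the size of the *largest* Jordan block for λ (equivalently, the smallest k with (A − λI)^k v = 0 for every generalised eigenvector v of λ).

  λ = -5: largest Jordan block has size 2, contributing (x + 5)^2

So m_A(x) = (x + 5)^2 = x^2 + 10*x + 25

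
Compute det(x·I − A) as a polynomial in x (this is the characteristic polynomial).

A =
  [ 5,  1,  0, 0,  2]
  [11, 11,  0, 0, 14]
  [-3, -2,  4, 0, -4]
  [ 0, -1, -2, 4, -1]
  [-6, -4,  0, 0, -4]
x^5 - 20*x^4 + 160*x^3 - 640*x^2 + 1280*x - 1024

Expanding det(x·I − A) (e.g. by cofactor expansion or by noting that A is similar to its Jordan form J, which has the same characteristic polynomial as A) gives
  χ_A(x) = x^5 - 20*x^4 + 160*x^3 - 640*x^2 + 1280*x - 1024
which factors as (x - 4)^5. The eigenvalues (with algebraic multiplicities) are λ = 4 with multiplicity 5.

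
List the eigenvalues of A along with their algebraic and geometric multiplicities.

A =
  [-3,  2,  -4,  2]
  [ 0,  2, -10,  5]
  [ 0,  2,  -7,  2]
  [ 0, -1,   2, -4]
λ = -3: alg = 4, geom = 3

Step 1 — factor the characteristic polynomial to read off the algebraic multiplicities:
  χ_A(x) = (x + 3)^4

Step 2 — compute geometric multiplicities via the rank-nullity identity g(λ) = n − rank(A − λI):
  rank(A − (-3)·I) = 1, so dim ker(A − (-3)·I) = n − 1 = 3

Summary:
  λ = -3: algebraic multiplicity = 4, geometric multiplicity = 3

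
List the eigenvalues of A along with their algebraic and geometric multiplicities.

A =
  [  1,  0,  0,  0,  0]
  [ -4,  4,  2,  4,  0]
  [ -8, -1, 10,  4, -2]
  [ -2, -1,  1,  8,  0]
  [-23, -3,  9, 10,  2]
λ = 1: alg = 1, geom = 1; λ = 6: alg = 4, geom = 2

Step 1 — factor the characteristic polynomial to read off the algebraic multiplicities:
  χ_A(x) = (x - 6)^4*(x - 1)

Step 2 — compute geometric multiplicities via the rank-nullity identity g(λ) = n − rank(A − λI):
  rank(A − (1)·I) = 4, so dim ker(A − (1)·I) = n − 4 = 1
  rank(A − (6)·I) = 3, so dim ker(A − (6)·I) = n − 3 = 2

Summary:
  λ = 1: algebraic multiplicity = 1, geometric multiplicity = 1
  λ = 6: algebraic multiplicity = 4, geometric multiplicity = 2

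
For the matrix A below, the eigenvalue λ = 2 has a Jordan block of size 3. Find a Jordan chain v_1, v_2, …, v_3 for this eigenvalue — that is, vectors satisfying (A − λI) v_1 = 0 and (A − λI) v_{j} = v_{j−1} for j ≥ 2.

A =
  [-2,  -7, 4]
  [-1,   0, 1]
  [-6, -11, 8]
A Jordan chain for λ = 2 of length 3:
v_1 = (-1, 0, -1)ᵀ
v_2 = (-4, -1, -6)ᵀ
v_3 = (1, 0, 0)ᵀ

Let N = A − (2)·I. We want v_3 with N^3 v_3 = 0 but N^2 v_3 ≠ 0; then v_{j-1} := N · v_j for j = 3, …, 2.

Pick v_3 = (1, 0, 0)ᵀ.
Then v_2 = N · v_3 = (-4, -1, -6)ᵀ.
Then v_1 = N · v_2 = (-1, 0, -1)ᵀ.

Sanity check: (A − (2)·I) v_1 = (0, 0, 0)ᵀ = 0. ✓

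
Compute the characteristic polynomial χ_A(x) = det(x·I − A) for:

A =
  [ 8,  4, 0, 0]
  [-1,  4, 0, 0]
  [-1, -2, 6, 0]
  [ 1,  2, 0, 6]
x^4 - 24*x^3 + 216*x^2 - 864*x + 1296

Expanding det(x·I − A) (e.g. by cofactor expansion or by noting that A is similar to its Jordan form J, which has the same characteristic polynomial as A) gives
  χ_A(x) = x^4 - 24*x^3 + 216*x^2 - 864*x + 1296
which factors as (x - 6)^4. The eigenvalues (with algebraic multiplicities) are λ = 6 with multiplicity 4.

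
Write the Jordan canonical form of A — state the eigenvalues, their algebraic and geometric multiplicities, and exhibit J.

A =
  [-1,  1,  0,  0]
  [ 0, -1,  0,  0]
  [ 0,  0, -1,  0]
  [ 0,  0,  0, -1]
J_2(-1) ⊕ J_1(-1) ⊕ J_1(-1)

The characteristic polynomial is
  det(x·I − A) = x^4 + 4*x^3 + 6*x^2 + 4*x + 1 = (x + 1)^4

Eigenvalues and multiplicities (the geometric multiplicity of λ is n − rank(A − λI), which equals the number of Jordan blocks for λ):
  λ = -1: algebraic multiplicity = 4, geometric multiplicity = 3

Determining the block sizes for each eigenvalue:
  λ = -1: 3 blocks summing to 4 forces exactly one block of size 2 and the rest size 1 → block sizes [2, 1, 1]

Assembling the blocks gives a Jordan form
J =
  [-1,  1,  0,  0]
  [ 0, -1,  0,  0]
  [ 0,  0, -1,  0]
  [ 0,  0,  0, -1]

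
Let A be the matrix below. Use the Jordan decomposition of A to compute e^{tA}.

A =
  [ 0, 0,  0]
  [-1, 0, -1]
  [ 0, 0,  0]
e^{tA} =
  [1, 0, 0]
  [-t, 1, -t]
  [0, 0, 1]

Strategy: write A = P · J · P⁻¹ where J is a Jordan canonical form, so e^{tA} = P · e^{tJ} · P⁻¹, and e^{tJ} can be computed block-by-block.

A has Jordan form
J =
  [0, 1, 0]
  [0, 0, 0]
  [0, 0, 0]
(up to reordering of blocks).

Per-block formulas:
  For a 1×1 block at λ = 0: exp(t · [0]) = [e^(0t)].
  For a 2×2 Jordan block J_2(0): exp(t · J_2(0)) = e^(0t)·(I + t·N), where N is the 2×2 nilpotent shift.

After assembling e^{tJ} and conjugating by P, we get:

e^{tA} =
  [1, 0, 0]
  [-t, 1, -t]
  [0, 0, 1]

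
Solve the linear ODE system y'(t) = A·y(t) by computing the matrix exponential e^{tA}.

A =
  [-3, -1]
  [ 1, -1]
e^{tA} =
  [-t*exp(-2*t) + exp(-2*t), -t*exp(-2*t)]
  [t*exp(-2*t), t*exp(-2*t) + exp(-2*t)]

Strategy: write A = P · J · P⁻¹ where J is a Jordan canonical form, so e^{tA} = P · e^{tJ} · P⁻¹, and e^{tJ} can be computed block-by-block.

A has Jordan form
J =
  [-2,  1]
  [ 0, -2]
(up to reordering of blocks).

Per-block formulas:
  For a 2×2 Jordan block J_2(-2): exp(t · J_2(-2)) = e^(-2t)·(I + t·N), where N is the 2×2 nilpotent shift.

After assembling e^{tJ} and conjugating by P, we get:

e^{tA} =
  [-t*exp(-2*t) + exp(-2*t), -t*exp(-2*t)]
  [t*exp(-2*t), t*exp(-2*t) + exp(-2*t)]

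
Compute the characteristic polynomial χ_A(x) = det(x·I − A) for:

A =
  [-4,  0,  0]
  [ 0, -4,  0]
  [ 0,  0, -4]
x^3 + 12*x^2 + 48*x + 64

Expanding det(x·I − A) (e.g. by cofactor expansion or by noting that A is similar to its Jordan form J, which has the same characteristic polynomial as A) gives
  χ_A(x) = x^3 + 12*x^2 + 48*x + 64
which factors as (x + 4)^3. The eigenvalues (with algebraic multiplicities) are λ = -4 with multiplicity 3.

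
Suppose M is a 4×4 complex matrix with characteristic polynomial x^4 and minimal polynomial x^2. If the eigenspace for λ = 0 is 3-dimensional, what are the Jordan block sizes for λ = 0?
Block sizes for λ = 0: [2, 1, 1]

Step 1 — from the characteristic polynomial, algebraic multiplicity of λ = 0 is 4. From dim ker(M − (0)·I) = 3, there are exactly 3 Jordan blocks for λ = 0.
Step 2 — from the minimal polynomial, the factor (x − 0)^2 tells us the largest block for λ = 0 has size 2.
Step 3 — with total size 4, 3 blocks, and largest block 2, the block sizes (in nonincreasing order) are [2, 1, 1].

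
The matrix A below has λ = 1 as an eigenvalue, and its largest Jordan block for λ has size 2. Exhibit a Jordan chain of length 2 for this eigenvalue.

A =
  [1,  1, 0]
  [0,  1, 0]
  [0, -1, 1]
A Jordan chain for λ = 1 of length 2:
v_1 = (1, 0, -1)ᵀ
v_2 = (0, 1, 0)ᵀ

Let N = A − (1)·I. We want v_2 with N^2 v_2 = 0 but N^1 v_2 ≠ 0; then v_{j-1} := N · v_j for j = 2, …, 2.

Pick v_2 = (0, 1, 0)ᵀ.
Then v_1 = N · v_2 = (1, 0, -1)ᵀ.

Sanity check: (A − (1)·I) v_1 = (0, 0, 0)ᵀ = 0. ✓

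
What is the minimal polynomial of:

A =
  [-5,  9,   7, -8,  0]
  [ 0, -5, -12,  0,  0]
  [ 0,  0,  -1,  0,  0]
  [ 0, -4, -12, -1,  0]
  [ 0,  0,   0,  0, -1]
x^3 + 11*x^2 + 35*x + 25

The characteristic polynomial is χ_A(x) = (x + 1)^3*(x + 5)^2, so the eigenvalues are known. The minimal polynomial is
  m_A(x) = Π_λ (x − λ)^{k_λ}
where k_λ is the size of the *largest* Jordan block for λ (equivalently, the smallest k with (A − λI)^k v = 0 for every generalised eigenvector v of λ).

  λ = -5: largest Jordan block has size 2, contributing (x + 5)^2
  λ = -1: largest Jordan block has size 1, contributing (x + 1)

So m_A(x) = (x + 1)*(x + 5)^2 = x^3 + 11*x^2 + 35*x + 25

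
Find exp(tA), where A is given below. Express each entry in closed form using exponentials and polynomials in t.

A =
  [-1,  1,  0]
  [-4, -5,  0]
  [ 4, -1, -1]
e^{tA} =
  [2*t*exp(-3*t) + exp(-3*t), t*exp(-3*t), 0]
  [-4*t*exp(-3*t), -2*t*exp(-3*t) + exp(-3*t), 0]
  [-6*t*exp(-3*t) + 5*exp(-t) - 5*exp(-3*t), -3*t*exp(-3*t) + exp(-t) - exp(-3*t), exp(-t)]

Strategy: write A = P · J · P⁻¹ where J is a Jordan canonical form, so e^{tA} = P · e^{tJ} · P⁻¹, and e^{tJ} can be computed block-by-block.

A has Jordan form
J =
  [-3,  1,  0]
  [ 0, -3,  0]
  [ 0,  0, -1]
(up to reordering of blocks).

Per-block formulas:
  For a 1×1 block at λ = -1: exp(t · [-1]) = [e^(-1t)].
  For a 2×2 Jordan block J_2(-3): exp(t · J_2(-3)) = e^(-3t)·(I + t·N), where N is the 2×2 nilpotent shift.

After assembling e^{tJ} and conjugating by P, we get:

e^{tA} =
  [2*t*exp(-3*t) + exp(-3*t), t*exp(-3*t), 0]
  [-4*t*exp(-3*t), -2*t*exp(-3*t) + exp(-3*t), 0]
  [-6*t*exp(-3*t) + 5*exp(-t) - 5*exp(-3*t), -3*t*exp(-3*t) + exp(-t) - exp(-3*t), exp(-t)]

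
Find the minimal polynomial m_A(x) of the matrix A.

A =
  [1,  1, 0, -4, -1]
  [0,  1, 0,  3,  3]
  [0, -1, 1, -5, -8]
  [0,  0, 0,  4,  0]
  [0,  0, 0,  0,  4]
x^3 - 6*x^2 + 9*x - 4

The characteristic polynomial is χ_A(x) = (x - 4)^2*(x - 1)^3, so the eigenvalues are known. The minimal polynomial is
  m_A(x) = Π_λ (x − λ)^{k_λ}
where k_λ is the size of the *largest* Jordan block for λ (equivalently, the smallest k with (A − λI)^k v = 0 for every generalised eigenvector v of λ).

  λ = 1: largest Jordan block has size 2, contributing (x − 1)^2
  λ = 4: largest Jordan block has size 1, contributing (x − 4)

So m_A(x) = (x - 4)*(x - 1)^2 = x^3 - 6*x^2 + 9*x - 4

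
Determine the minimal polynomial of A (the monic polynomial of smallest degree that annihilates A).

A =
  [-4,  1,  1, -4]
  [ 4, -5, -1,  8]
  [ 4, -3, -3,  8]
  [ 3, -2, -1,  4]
x^2 + 4*x + 4

The characteristic polynomial is χ_A(x) = (x + 2)^4, so the eigenvalues are known. The minimal polynomial is
  m_A(x) = Π_λ (x − λ)^{k_λ}
where k_λ is the size of the *largest* Jordan block for λ (equivalently, the smallest k with (A − λI)^k v = 0 for every generalised eigenvector v of λ).

  λ = -2: largest Jordan block has size 2, contributing (x + 2)^2

So m_A(x) = (x + 2)^2 = x^2 + 4*x + 4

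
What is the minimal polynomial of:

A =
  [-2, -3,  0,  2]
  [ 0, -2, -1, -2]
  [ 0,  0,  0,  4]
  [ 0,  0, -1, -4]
x^3 + 6*x^2 + 12*x + 8

The characteristic polynomial is χ_A(x) = (x + 2)^4, so the eigenvalues are known. The minimal polynomial is
  m_A(x) = Π_λ (x − λ)^{k_λ}
where k_λ is the size of the *largest* Jordan block for λ (equivalently, the smallest k with (A − λI)^k v = 0 for every generalised eigenvector v of λ).

  λ = -2: largest Jordan block has size 3, contributing (x + 2)^3

So m_A(x) = (x + 2)^3 = x^3 + 6*x^2 + 12*x + 8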